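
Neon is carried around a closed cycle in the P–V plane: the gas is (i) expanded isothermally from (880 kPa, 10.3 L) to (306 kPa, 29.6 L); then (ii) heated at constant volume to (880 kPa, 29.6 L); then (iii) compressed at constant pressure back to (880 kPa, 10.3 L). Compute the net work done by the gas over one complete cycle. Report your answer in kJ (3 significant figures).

Leg (i): W = PᵢVᵢ ln(V_f/Vᵢ) = (9064) ln(29.6/10.3) = 9568 J.
Leg (ii): W = 0.
Leg (iii): W = PΔV = (880)(10.3 − 29.6) = -16984 J.
W_net = 9568 − 16984 = -7416 J.

W_net ≈ -7.42 kJ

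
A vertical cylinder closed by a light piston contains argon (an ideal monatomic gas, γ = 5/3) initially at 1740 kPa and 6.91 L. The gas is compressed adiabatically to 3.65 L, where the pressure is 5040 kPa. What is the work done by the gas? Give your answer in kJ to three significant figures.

W ≈ -9.56 kJ

Adiabatic: W = (P₁V₁ − P₂V₂)/(γ − 1) with γ = 5/3.
P₁V₁ = 12023 J, P₂V₂ = 18396 J.
W = (12023 − 18396) / 0.6667 = -9559 J.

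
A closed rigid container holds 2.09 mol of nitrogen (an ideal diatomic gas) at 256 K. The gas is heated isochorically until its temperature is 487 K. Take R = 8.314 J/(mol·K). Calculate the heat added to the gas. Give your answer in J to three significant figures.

Constant volume ⇒ W = 0, so Q = ΔU = nCᵥΔT with Cᵥ = 5R/2 = 20.79 J/(mol·K).
ΔU = (2.09)(20.79)(487 − 256) = 10035 J.

Q ≈ 10000 J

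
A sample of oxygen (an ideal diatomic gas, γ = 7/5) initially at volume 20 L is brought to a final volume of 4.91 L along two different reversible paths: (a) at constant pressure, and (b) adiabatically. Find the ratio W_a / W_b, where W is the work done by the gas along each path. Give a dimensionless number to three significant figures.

W_a / W_b ≈ 0.400

Path (a) isobaric: W = P₁(V₂ − V₁) → W_a/(P₁V₁) = -0.7545.
Path (b) adiabatic: W = P₁V₁(1 − (V₁/V₂)^(γ−1))/(γ−1) → W_b/(P₁V₁) = -1.884.
W_a / W_b = -0.7545 / -1.884 = 0.4004.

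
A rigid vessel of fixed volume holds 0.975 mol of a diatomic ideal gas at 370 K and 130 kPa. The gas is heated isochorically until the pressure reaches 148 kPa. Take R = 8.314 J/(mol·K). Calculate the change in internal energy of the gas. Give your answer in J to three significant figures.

Constant volume ⇒ W = 0, so Q = ΔU = nCᵥΔT with Cᵥ = 5R/2 = 20.79 J/(mol·K).
At constant V, T₂/T₁ = P₂/P₁ ⇒ ΔT = T₁(P₂/P₁ − 1) = 370·(148/130 − 1) = 51.23 K.
ΔU = (0.975)(20.79)(51.23) = 1038 J.

ΔU ≈ 1040 J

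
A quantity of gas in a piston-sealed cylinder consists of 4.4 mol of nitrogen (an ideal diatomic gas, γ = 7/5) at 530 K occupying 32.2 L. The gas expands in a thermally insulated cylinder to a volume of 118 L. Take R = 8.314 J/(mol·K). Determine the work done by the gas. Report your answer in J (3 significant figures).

W ≈ 19600 J

Adiabatic: TV^(γ−1) = const with γ = 7/5.
T₂ = T₁ (V₁/V₂)^(γ−1) = 530 × (32.2/118)^0.4 = 530 × 0.5948 = 315.3 K.
W_by = nCᵥ(T₁ − T₂) = (4.4)(20.79)(530 − 315.3) = 19639 J.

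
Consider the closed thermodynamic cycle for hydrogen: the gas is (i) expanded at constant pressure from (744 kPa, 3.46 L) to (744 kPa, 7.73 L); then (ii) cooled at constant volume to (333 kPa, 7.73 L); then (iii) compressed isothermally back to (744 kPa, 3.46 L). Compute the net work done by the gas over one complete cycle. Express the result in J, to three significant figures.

Leg (i): W = PΔV = (744)(7.73 − 3.46) = 3177 J.
Leg (ii): W = 0.
Leg (iii): W = PᵢVᵢ ln(V_f/Vᵢ) = (2574) ln(3.46/7.73) = -2069 J.
W_net = 3177 − 2069 = 1108 J.

W_net ≈ 1110 J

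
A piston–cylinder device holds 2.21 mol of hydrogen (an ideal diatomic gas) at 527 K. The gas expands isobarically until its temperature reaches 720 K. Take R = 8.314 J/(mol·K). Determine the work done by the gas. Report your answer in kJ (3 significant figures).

W ≈ 3.55 kJ

Isobaric: W = P ΔV = nR ΔT.
W = (2.21)(8.314)(720 − 527) = 3546 J.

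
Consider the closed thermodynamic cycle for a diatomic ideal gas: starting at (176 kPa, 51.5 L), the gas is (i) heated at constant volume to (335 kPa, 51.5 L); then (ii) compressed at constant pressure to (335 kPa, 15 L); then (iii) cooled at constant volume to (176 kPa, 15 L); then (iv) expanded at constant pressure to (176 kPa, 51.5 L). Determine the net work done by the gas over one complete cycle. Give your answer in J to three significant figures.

W_net ≈ -5800 J

Constant-volume legs do no work.
W(ii) = (335)(15 − 51.5) = -12228 J; W(iv) = (176)(51.5 − 15) = 6424 J.
W_net = -12228 + 6424 = -5804 J (the counter-clockwise enclosed area).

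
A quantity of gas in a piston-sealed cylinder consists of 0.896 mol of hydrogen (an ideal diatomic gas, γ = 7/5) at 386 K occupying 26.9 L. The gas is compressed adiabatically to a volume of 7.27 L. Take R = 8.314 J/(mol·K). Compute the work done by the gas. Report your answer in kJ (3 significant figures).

Adiabatic: TV^(γ−1) = const with γ = 7/5.
T₂ = T₁ (V₁/V₂)^(γ−1) = 386 × (26.9/7.27)^0.4 = 386 × 1.688 = 651.4 K.
W_by = nCᵥ(T₁ − T₂) = (0.896)(20.79)(386 − 651.4) = -4943 J.

W ≈ -4.94 kJ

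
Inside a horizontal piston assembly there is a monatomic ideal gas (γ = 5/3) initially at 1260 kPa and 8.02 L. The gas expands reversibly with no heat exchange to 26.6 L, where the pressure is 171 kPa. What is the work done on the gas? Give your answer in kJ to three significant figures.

W ≈ -8.33 kJ

Adiabatic: W = (P₁V₁ − P₂V₂)/(γ − 1) with γ = 5/3.
P₁V₁ = 10105 J, P₂V₂ = 4549 J.
W = (10105 − 4549) / 0.6667 = 8335 J.
Work on gas = −W_by = -8335 J.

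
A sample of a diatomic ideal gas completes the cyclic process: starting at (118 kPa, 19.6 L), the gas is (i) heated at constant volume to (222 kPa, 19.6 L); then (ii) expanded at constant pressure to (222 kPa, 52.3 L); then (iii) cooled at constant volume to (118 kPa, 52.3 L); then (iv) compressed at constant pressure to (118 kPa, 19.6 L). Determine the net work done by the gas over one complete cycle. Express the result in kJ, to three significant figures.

Constant-volume legs do no work.
W(ii) = (222)(52.3 − 19.6) = 7259 J; W(iv) = (118)(19.6 − 52.3) = -3859 J.
W_net = 7259 − 3859 = 3401 J (the clockwise enclosed area).

W_net ≈ 3.40 kJ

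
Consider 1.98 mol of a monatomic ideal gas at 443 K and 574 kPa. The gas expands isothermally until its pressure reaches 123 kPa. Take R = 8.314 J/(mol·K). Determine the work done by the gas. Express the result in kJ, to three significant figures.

Isothermal process: W = nRT ln(V₂/V₁) = nRT ln(P₁/P₂).
W = (1.98)(8.314)(443) × ln(574/123)
  = 7293 × ln(4.667) = 7293 × 1.54
W_by_gas = 11234 J.

W ≈ 11.2 kJ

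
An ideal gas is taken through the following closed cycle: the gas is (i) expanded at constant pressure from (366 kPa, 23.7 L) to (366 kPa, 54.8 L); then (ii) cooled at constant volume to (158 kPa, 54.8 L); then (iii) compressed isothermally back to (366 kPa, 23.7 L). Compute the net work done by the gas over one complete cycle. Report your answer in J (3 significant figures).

W_net ≈ 4120 J

Leg (i): W = PΔV = (366)(54.8 − 23.7) = 11383 J.
Leg (ii): W = 0.
Leg (iii): W = PᵢVᵢ ln(V_f/Vᵢ) = (8658) ln(23.7/54.8) = -7258 J.
W_net = 11383 − 7258 = 4125 J.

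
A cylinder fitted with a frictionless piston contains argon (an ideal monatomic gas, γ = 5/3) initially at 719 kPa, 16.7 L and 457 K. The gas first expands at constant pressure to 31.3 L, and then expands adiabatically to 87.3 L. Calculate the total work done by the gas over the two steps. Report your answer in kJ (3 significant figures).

W_total ≈ 27.2 kJ

Step 1 (isobaric): W = PΔV = (719 kPa)(31.3 − 16.7 L) = 10497 J.
After step 1: P = 719 kPa, V = 31.3 L, T = 856.5 K.
Step 2 (adiabatic): W = (P₁V₁ − P₂V₂)/(γ−1) = (22505 − 11358)/0.667 = 16720 J.
W_total = 10497 + 16720 = 27218 J.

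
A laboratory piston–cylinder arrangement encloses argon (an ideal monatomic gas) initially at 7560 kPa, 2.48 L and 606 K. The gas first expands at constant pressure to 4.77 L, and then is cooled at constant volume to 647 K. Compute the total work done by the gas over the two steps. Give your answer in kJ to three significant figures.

W_total ≈ 17.3 kJ

Step 1 (isobaric): W = PΔV = (7560 kPa)(4.77 − 2.48 L) = 17312 J.
Step 2 (isochoric): W = 0 (constant volume).
W_total = 17312 + 0 = 17312 J.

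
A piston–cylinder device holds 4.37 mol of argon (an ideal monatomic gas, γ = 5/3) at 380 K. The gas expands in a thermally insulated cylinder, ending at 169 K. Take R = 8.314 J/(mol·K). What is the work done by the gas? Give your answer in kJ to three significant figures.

W ≈ 11.5 kJ

Adiabatic ⇒ Q = 0, so W_by = −ΔU = nCᵥ(T₁ − T₂).
Cᵥ = 3R/2 = 12.47 J/(mol·K).
W = (4.37)(12.47)(380 − 169) = 11499 J.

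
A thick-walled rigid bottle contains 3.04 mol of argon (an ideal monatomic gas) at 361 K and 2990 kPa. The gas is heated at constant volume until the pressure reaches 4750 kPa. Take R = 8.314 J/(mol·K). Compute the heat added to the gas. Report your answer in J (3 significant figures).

Constant volume ⇒ W = 0, so Q = ΔU = nCᵥΔT with Cᵥ = 3R/2 = 12.47 J/(mol·K).
At constant V, T₂/T₁ = P₂/P₁ ⇒ ΔT = T₁(P₂/P₁ − 1) = 361·(4750/2990 − 1) = 212.5 K.
ΔU = (3.04)(12.47)(212.5) = 8056 J.

Q ≈ 8060 J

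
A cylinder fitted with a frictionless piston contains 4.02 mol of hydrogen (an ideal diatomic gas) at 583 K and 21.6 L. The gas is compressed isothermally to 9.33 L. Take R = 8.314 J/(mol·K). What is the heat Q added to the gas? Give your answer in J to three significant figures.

Isothermal ⇒ ΔU = 0, so Q = W = nRT ln(V₂/V₁).
Q = (4.02)(8.314)(583) ln(9.33/21.6) = 19485 × -0.8395 = -16357 J.

Q ≈ -16400 J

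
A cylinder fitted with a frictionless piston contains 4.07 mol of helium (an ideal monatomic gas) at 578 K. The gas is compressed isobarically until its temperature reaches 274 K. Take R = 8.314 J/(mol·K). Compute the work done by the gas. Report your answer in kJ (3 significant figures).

Isobaric: W = P ΔV = nR ΔT.
W = (4.07)(8.314)(274 − 578) = -10287 J.

W ≈ -10.3 kJ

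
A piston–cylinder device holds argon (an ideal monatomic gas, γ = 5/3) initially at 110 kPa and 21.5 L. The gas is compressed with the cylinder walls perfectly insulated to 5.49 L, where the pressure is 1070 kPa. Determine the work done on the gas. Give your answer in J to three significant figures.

Adiabatic: W = (P₁V₁ − P₂V₂)/(γ − 1) with γ = 5/3.
P₁V₁ = 2365 J, P₂V₂ = 5874 J.
W = (2365 − 5874) / 0.6667 = -5264 J.
Work on gas = −W_by = 5264 J.

W ≈ 5260 J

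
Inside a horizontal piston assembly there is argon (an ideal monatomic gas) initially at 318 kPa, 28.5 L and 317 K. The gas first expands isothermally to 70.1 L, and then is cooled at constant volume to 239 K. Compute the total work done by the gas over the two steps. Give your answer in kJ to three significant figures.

W_total ≈ 8.16 kJ

Step 1 (isothermal): W = P₁V₁ ln(V₂/V₁) = (9063) ln(70.1/28.5) = 8157 J.
Step 2 (isochoric): W = 0 (constant volume).
W_total = 8157 + 0 = 8157 J.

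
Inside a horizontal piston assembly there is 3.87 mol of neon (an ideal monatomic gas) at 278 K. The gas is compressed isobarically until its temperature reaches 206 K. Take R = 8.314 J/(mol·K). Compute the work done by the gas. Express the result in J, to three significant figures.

Isobaric: W = P ΔV = nR ΔT.
W = (3.87)(8.314)(206 − 278) = -2317 J.

W ≈ -2320 J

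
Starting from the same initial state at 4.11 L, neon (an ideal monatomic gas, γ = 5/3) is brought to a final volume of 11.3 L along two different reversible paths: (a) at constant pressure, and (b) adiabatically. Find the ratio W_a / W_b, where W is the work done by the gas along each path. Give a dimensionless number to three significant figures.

W_a / W_b ≈ 2.38

Path (a) isobaric: W = P₁(V₂ − V₁) → W_a/(P₁V₁) = 1.749.
Path (b) adiabatic: W = P₁V₁(1 − (V₁/V₂)^(γ−1))/(γ−1) → W_b/(P₁V₁) = 0.7357.
W_a / W_b = 1.749 / 0.7357 = 2.378.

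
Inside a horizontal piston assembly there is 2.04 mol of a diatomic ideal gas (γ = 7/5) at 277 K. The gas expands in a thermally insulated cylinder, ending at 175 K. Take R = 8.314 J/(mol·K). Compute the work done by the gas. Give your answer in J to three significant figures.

Adiabatic ⇒ Q = 0, so W_by = −ΔU = nCᵥ(T₁ − T₂).
Cᵥ = 5R/2 = 20.79 J/(mol·K).
W = (2.04)(20.79)(277 − 175) = 4325 J.

W ≈ 4320 J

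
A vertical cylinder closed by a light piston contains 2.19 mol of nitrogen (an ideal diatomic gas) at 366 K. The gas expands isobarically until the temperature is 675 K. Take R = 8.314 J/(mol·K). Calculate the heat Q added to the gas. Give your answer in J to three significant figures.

Isobaric: W = nRΔT = (2.19)(8.314)(309) = 5626 J.
ΔU = nCᵥΔT with Cᵥ = 5R/2: ΔU = (2.19)(20.79)(309) = 14065 J.
Q = ΔU + W = 14065 + 5626 = 19692 J.

Q ≈ 19700 J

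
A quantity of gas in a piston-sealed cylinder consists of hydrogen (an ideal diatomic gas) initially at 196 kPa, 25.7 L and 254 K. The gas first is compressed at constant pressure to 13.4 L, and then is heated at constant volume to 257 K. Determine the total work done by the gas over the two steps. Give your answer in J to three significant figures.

Step 1 (isobaric): W = PΔV = (196 kPa)(13.4 − 25.7 L) = -2411 J.
Step 2 (isochoric): W = 0 (constant volume).
W_total = -2411 + 0 = -2411 J.

W_total ≈ -2410 J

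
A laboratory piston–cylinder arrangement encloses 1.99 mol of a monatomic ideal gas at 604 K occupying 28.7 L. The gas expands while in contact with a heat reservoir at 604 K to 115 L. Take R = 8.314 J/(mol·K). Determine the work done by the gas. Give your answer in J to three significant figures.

Isothermal: W = nRT ln(V₂/V₁).
W = (1.99)(8.314)(604) × ln(115/28.7)
  = 9993 × 1.388
W_by_gas = 13871 J.

W ≈ 13900 J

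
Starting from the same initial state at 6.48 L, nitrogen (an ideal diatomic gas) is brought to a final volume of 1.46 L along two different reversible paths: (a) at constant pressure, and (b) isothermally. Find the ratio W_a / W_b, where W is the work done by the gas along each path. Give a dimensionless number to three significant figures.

W_a / W_b ≈ 0.520

Path (a) isobaric: W = P₁(V₂ − V₁) → W_a/(P₁V₁) = -0.7747.
Path (b) isothermal: W = P₁V₁ ln(V₂/V₁) → W_b/(P₁V₁) = -1.49.
W_a / W_b = -0.7747 / -1.49 = 0.5198.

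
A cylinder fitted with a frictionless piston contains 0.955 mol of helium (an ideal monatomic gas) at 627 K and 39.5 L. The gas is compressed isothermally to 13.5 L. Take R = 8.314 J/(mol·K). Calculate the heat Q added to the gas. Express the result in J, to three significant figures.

Q ≈ -5340 J

Isothermal ⇒ ΔU = 0, so Q = W = nRT ln(V₂/V₁).
Q = (0.955)(8.314)(627) ln(13.5/39.5) = 4978 × -1.074 = -5345 J.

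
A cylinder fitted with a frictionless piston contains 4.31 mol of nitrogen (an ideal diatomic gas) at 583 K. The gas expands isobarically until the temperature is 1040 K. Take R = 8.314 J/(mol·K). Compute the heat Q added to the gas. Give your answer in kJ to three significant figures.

Q ≈ 57.3 kJ

Isobaric: W = nRΔT = (4.31)(8.314)(457) = 16376 J.
ΔU = nCᵥΔT with Cᵥ = 5R/2: ΔU = (4.31)(20.79)(457) = 40940 J.
Q = ΔU + W = 40940 + 16376 = 57315 J.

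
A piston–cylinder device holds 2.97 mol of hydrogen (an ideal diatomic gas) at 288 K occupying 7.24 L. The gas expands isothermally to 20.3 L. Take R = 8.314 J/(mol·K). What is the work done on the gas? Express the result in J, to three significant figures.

Isothermal: W = nRT ln(V₂/V₁).
W = (2.97)(8.314)(288) × ln(20.3/7.24)
  = 7111 × 1.031
W_by_gas = 7332 J; work on gas = −W_by = -7332 J.

W ≈ -7330 J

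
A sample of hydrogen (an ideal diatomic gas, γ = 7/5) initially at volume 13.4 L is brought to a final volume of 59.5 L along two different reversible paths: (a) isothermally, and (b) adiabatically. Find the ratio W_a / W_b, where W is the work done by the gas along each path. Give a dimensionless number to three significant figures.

W_a / W_b ≈ 1.33

Path (a) isothermal: W = P₁V₁ ln(V₂/V₁) → W_a/(P₁V₁) = 1.491.
Path (b) adiabatic: W = P₁V₁(1 − (V₁/V₂)^(γ−1))/(γ−1) → W_b/(P₁V₁) = 1.123.
W_a / W_b = 1.491 / 1.123 = 1.328.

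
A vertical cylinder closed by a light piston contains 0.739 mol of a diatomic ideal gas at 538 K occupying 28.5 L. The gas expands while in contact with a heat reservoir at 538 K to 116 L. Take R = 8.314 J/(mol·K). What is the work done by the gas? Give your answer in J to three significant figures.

W ≈ 4640 J

Isothermal: W = nRT ln(V₂/V₁).
W = (0.739)(8.314)(538) × ln(116/28.5)
  = 3305 × 1.404
W_by_gas = 4640 J.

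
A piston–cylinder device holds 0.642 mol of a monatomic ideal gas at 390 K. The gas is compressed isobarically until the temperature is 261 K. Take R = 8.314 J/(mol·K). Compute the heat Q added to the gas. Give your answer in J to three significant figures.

Q ≈ -1720 J

Isobaric: W = nRΔT = (0.642)(8.314)(-129) = -688.5 J.
ΔU = nCᵥΔT with Cᵥ = 3R/2: ΔU = (0.642)(12.47)(-129) = -1033 J.
Q = ΔU + W = -1033 − 688.5 = -1721 J.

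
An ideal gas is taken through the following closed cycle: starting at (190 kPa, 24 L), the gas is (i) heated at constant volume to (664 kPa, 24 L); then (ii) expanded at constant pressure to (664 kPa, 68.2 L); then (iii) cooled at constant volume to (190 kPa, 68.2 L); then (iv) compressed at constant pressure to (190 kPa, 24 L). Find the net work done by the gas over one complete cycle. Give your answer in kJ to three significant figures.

W_net ≈ 21.0 kJ

Constant-volume legs do no work.
W(ii) = (664)(68.2 − 24) = 29349 J; W(iv) = (190)(24 − 68.2) = -8398 J.
W_net = 29349 − 8398 = 20951 J (the clockwise enclosed area).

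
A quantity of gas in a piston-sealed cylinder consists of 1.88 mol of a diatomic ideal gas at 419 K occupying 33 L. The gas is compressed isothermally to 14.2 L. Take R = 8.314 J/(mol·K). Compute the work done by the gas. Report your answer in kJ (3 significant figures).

Isothermal: W = nRT ln(V₂/V₁).
W = (1.88)(8.314)(419) × ln(14.2/33)
  = 6549 × -0.8433
W_by_gas = -5523 J.

W ≈ -5.52 kJ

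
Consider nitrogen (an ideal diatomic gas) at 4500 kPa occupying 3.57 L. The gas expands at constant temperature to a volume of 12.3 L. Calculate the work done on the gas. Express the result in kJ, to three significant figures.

W ≈ -19.9 kJ

Isothermal: W = nRT ln(V₂/V₁) = P₁V₁ ln(V₂/V₁).
P₁V₁ = (4500 kPa)(3.57 L) = 16065 J.
W = 16065 × ln(12.3/3.57) = 16065 × 1.237
W_by_gas = 19873 J; work on gas = −W_by = -19873 J.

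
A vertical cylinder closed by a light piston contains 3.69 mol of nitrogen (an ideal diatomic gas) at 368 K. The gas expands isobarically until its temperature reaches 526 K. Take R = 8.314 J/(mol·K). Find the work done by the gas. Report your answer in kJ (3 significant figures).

W ≈ 4.85 kJ

Isobaric: W = P ΔV = nR ΔT.
W = (3.69)(8.314)(526 − 368) = 4847 J.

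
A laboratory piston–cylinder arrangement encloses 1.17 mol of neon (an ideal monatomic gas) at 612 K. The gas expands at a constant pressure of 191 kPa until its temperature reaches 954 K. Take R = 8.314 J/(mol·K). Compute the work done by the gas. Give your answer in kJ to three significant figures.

Isobaric: W = P ΔV = nR ΔT.
W = (1.17)(8.314)(954 − 612) = 3327 J.

W ≈ 3.33 kJ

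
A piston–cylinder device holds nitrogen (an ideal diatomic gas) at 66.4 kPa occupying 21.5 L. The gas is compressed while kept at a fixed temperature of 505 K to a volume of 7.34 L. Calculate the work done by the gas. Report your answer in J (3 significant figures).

W ≈ -1530 J

Isothermal: W = nRT ln(V₂/V₁) = P₁V₁ ln(V₂/V₁).
P₁V₁ = (66.4 kPa)(21.5 L) = 1428 J.
W = 1428 × ln(7.34/21.5) = 1428 × -1.075
W_by_gas = -1534 J.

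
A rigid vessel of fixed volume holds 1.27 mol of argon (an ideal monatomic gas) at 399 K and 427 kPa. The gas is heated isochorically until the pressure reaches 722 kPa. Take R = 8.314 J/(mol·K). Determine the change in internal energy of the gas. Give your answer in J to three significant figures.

Constant volume ⇒ W = 0, so Q = ΔU = nCᵥΔT with Cᵥ = 3R/2 = 12.47 J/(mol·K).
At constant V, T₂/T₁ = P₂/P₁ ⇒ ΔT = T₁(P₂/P₁ − 1) = 399·(722/427 − 1) = 275.7 K.
ΔU = (1.27)(12.47)(275.7) = 4366 J.

ΔU ≈ 4370 J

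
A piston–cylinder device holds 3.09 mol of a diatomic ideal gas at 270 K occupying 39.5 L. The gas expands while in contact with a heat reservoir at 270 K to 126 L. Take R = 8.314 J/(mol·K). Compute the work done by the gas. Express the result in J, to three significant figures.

Isothermal: W = nRT ln(V₂/V₁).
W = (3.09)(8.314)(270) × ln(126/39.5)
  = 6936 × 1.16
W_by_gas = 8046 J.

W ≈ 8050 J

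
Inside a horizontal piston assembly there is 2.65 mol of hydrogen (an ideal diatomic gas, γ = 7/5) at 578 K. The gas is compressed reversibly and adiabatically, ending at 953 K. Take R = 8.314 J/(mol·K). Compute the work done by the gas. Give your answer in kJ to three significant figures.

W ≈ -20.7 kJ

Adiabatic ⇒ Q = 0, so W_by = −ΔU = nCᵥ(T₁ − T₂).
Cᵥ = 5R/2 = 20.79 J/(mol·K).
W = (2.65)(20.79)(578 − 953) = -20655 J.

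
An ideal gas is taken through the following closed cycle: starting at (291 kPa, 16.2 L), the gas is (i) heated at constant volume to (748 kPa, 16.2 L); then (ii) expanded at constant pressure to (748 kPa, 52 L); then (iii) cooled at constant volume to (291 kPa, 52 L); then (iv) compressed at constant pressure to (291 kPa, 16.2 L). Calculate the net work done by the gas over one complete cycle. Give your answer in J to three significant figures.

Constant-volume legs do no work.
W(ii) = (748)(52 − 16.2) = 26778 J; W(iv) = (291)(16.2 − 52) = -10418 J.
W_net = 26778 − 10418 = 16361 J (the clockwise enclosed area).

W_net ≈ 16400 J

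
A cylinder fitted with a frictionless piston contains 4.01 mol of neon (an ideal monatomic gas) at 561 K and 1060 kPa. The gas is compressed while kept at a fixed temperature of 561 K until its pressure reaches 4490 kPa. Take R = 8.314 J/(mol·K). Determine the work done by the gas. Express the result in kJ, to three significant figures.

W ≈ -27.0 kJ

Isothermal process: W = nRT ln(V₂/V₁) = nRT ln(P₁/P₂).
W = (4.01)(8.314)(561) × ln(1060/4490)
  = 18703 × ln(0.2361) = 18703 × -1.444
W_by_gas = -27000 J.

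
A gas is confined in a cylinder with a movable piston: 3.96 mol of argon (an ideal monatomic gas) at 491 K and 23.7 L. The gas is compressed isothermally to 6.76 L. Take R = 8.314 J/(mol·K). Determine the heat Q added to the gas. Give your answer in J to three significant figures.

Isothermal ⇒ ΔU = 0, so Q = W = nRT ln(V₂/V₁).
Q = (3.96)(8.314)(491) ln(6.76/23.7) = 16165 × -1.254 = -20279 J.

Q ≈ -20300 J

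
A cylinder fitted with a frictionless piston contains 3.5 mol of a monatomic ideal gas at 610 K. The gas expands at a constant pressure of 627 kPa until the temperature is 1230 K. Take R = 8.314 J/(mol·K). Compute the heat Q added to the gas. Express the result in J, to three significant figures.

Q ≈ 45100 J

Isobaric: W = nRΔT = (3.5)(8.314)(620) = 18041 J.
ΔU = nCᵥΔT with Cᵥ = 3R/2: ΔU = (3.5)(12.47)(620) = 27062 J.
Q = ΔU + W = 27062 + 18041 = 45103 J.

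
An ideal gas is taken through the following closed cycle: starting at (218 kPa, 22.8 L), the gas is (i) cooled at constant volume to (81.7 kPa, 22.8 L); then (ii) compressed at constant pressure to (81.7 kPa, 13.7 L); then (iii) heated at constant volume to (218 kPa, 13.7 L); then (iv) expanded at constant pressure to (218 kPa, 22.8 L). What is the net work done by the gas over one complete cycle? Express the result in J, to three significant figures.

W_net ≈ 1240 J

Constant-volume legs do no work.
W(ii) = (81.7)(13.7 − 22.8) = -743.5 J; W(iv) = (218)(22.8 − 13.7) = 1984 J.
W_net = -743.5 + 1984 = 1240 J (the clockwise enclosed area).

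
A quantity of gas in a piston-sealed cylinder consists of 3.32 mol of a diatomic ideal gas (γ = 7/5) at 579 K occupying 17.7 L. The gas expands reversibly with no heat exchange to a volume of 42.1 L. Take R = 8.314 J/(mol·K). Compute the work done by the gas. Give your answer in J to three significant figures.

W ≈ 11700 J

Adiabatic: TV^(γ−1) = const with γ = 7/5.
T₂ = T₁ (V₁/V₂)^(γ−1) = 579 × (17.7/42.1)^0.4 = 579 × 0.7071 = 409.4 K.
W_by = nCᵥ(T₁ − T₂) = (3.32)(20.79)(579 − 409.4) = 11703 J.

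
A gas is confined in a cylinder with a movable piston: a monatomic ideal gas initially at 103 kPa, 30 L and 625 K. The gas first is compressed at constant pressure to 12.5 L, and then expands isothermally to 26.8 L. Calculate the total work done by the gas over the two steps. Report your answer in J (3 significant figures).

Step 1 (isobaric): W = PΔV = (103 kPa)(12.5 − 30 L) = -1802 J.
After step 1: P = 103 kPa, V = 12.5 L, T = 260.4 K.
Step 2 (isothermal): W = P₁V₁ ln(V₂/V₁) = (1288) ln(26.8/12.5) = 981.9 J.
W_total = -1802 + 981.9 = -820.6 J.

W_total ≈ -821 J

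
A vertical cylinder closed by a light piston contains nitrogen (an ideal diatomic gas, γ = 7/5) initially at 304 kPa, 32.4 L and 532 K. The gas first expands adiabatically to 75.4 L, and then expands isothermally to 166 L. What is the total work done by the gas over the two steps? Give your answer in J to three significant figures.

Step 1 (adiabatic): W = (P₁V₁ − P₂V₂)/(γ−1) = (9850 − 7026)/0.4 = 7060 J.
After step 1: P = 93.18 kPa, V = 75.4 L, T = 379.5 K.
Step 2 (isothermal): W = P₁V₁ ln(V₂/V₁) = (7026) ln(166/75.4) = 5545 J.
W_total = 7060 + 5545 = 12604 J.

W_total ≈ 12600 J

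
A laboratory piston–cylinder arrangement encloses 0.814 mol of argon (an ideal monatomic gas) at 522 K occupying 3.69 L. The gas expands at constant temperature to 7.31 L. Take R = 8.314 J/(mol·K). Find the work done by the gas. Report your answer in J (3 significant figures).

Isothermal: W = nRT ln(V₂/V₁).
W = (0.814)(8.314)(522) × ln(7.31/3.69)
  = 3533 × 0.6836
W_by_gas = 2415 J.

W ≈ 2420 J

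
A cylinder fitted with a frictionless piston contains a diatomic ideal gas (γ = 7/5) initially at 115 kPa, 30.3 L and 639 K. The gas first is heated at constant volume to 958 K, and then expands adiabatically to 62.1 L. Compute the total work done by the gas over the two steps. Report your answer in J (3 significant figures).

Step 1 (isochoric): W = 0 (constant volume).
After step 1: P = 172.4 kPa (V unchanged).
Step 2 (adiabatic): W = (P₁V₁ − P₂V₂)/(γ−1) = (5224 − 3921)/0.4 = 3259 J.
W_total = 0 + 3259 = 3259 J.

W_total ≈ 3260 J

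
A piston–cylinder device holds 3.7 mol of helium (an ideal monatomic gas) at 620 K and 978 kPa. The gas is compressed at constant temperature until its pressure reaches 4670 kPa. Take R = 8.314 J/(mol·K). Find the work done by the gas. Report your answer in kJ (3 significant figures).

Isothermal process: W = nRT ln(V₂/V₁) = nRT ln(P₁/P₂).
W = (3.7)(8.314)(620) × ln(978/4670)
  = 19072 × ln(0.2094) = 19072 × -1.563
W_by_gas = -29818 J.

W ≈ -29.8 kJ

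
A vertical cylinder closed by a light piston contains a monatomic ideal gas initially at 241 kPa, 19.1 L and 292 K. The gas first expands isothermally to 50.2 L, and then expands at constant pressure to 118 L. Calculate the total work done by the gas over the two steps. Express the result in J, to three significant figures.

W_total ≈ 10700 J

Step 1 (isothermal): W = P₁V₁ ln(V₂/V₁) = (4603) ln(50.2/19.1) = 4448 J.
After step 1: P = 91.7 kPa, V = 50.2 L, T = 292 K.
Step 2 (isobaric): W = PΔV = (91.7 kPa)(118 − 50.2 L) = 6217 J.
W_total = 4448 + 6217 = 10665 J.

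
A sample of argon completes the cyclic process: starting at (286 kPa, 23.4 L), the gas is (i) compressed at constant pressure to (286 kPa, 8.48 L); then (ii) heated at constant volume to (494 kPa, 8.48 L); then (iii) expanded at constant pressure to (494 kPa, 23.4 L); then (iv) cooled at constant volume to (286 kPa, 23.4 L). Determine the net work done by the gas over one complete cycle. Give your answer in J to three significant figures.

Constant-volume legs do no work.
W(i) = (286)(8.48 − 23.4) = -4267 J; W(iii) = (494)(23.4 − 8.48) = 7370 J.
W_net = -4267 + 7370 = 3103 J (the clockwise enclosed area).

W_net ≈ 3100 J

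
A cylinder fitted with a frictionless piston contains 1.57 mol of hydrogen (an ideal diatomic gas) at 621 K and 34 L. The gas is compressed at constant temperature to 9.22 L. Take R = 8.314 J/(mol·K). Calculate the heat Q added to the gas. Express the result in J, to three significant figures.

Isothermal ⇒ ΔU = 0, so Q = W = nRT ln(V₂/V₁).
Q = (1.57)(8.314)(621) ln(9.22/34) = 8106 × -1.305 = -10578 J.

Q ≈ -10600 J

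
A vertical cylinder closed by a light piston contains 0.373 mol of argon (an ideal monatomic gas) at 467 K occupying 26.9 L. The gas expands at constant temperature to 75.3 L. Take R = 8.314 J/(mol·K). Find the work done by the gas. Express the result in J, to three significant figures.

W ≈ 1490 J

Isothermal: W = nRT ln(V₂/V₁).
W = (0.373)(8.314)(467) × ln(75.3/26.9)
  = 1448 × 1.029
W_by_gas = 1491 J.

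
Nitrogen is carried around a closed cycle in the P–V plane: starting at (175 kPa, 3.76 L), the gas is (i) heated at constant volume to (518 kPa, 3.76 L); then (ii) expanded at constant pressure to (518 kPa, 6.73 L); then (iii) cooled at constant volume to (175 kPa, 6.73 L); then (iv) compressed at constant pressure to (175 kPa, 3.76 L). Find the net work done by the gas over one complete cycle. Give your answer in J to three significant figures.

Constant-volume legs do no work.
W(ii) = (518)(6.73 − 3.76) = 1538 J; W(iv) = (175)(3.76 − 6.73) = -519.8 J.
W_net = 1538 − 519.8 = 1019 J (the clockwise enclosed area).

W_net ≈ 1020 J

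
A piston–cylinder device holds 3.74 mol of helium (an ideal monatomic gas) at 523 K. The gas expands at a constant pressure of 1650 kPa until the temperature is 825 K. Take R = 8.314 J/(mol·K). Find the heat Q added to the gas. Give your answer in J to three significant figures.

Isobaric: W = nRΔT = (3.74)(8.314)(302) = 9390 J.
ΔU = nCᵥΔT with Cᵥ = 3R/2: ΔU = (3.74)(12.47)(302) = 14086 J.
Q = ΔU + W = 14086 + 9390 = 23476 J.

Q ≈ 23500 J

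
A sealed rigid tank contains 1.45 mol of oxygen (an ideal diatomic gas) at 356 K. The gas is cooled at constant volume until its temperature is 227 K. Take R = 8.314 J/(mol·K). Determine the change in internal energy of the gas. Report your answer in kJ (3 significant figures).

Constant volume ⇒ W = 0, so Q = ΔU = nCᵥΔT with Cᵥ = 5R/2 = 20.79 J/(mol·K).
ΔU = (1.45)(20.79)(227 − 356) = -3888 J.

ΔU ≈ -3.89 kJ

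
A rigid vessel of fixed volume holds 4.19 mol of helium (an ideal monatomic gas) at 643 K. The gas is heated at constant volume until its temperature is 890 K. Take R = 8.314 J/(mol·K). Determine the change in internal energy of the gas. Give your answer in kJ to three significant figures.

Constant volume ⇒ W = 0, so Q = ΔU = nCᵥΔT with Cᵥ = 3R/2 = 12.47 J/(mol·K).
ΔU = (4.19)(12.47)(890 − 643) = 12907 J.

ΔU ≈ 12.9 kJ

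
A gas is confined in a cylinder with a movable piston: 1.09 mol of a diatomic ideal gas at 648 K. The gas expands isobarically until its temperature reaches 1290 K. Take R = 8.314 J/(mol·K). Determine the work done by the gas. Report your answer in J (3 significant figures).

W ≈ 5820 J

Isobaric: W = P ΔV = nR ΔT.
W = (1.09)(8.314)(1290 − 648) = 5818 J.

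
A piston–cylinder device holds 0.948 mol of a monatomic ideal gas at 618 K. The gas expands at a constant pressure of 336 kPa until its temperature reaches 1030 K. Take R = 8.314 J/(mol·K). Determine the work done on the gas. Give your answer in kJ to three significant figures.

W ≈ -3.25 kJ

Isobaric: W = P ΔV = nR ΔT.
W = (0.948)(8.314)(1030 − 618) = 3247 J.
Work on gas = −W_by = -3247 J.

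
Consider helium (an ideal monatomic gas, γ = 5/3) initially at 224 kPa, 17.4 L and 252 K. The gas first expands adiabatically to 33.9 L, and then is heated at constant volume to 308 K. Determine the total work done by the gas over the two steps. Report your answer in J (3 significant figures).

Step 1 (adiabatic): W = (P₁V₁ − P₂V₂)/(γ−1) = (3898 − 2499)/0.667 = 2098 J.
Step 2 (isochoric): W = 0 (constant volume).
W_total = 2098 + 0 = 2098 J.

W_total ≈ 2100 J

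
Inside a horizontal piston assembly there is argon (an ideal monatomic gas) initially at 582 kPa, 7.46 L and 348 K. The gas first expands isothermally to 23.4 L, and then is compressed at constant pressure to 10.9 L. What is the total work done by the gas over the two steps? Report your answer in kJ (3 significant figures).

Step 1 (isothermal): W = P₁V₁ ln(V₂/V₁) = (4342) ln(23.4/7.46) = 4963 J.
After step 1: P = 185.5 kPa, V = 23.4 L, T = 348 K.
Step 2 (isobaric): W = PΔV = (185.5 kPa)(10.9 − 23.4 L) = -2319 J.
W_total = 4963 − 2319 = 2644 J.

W_total ≈ 2.64 kJ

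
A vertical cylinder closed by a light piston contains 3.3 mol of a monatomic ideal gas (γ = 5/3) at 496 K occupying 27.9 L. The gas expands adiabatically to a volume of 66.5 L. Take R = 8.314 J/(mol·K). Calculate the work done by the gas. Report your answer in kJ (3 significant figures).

Adiabatic: TV^(γ−1) = const with γ = 5/3.
T₂ = T₁ (V₁/V₂)^(γ−1) = 496 × (27.9/66.5)^0.667 = 496 × 0.5604 = 278 K.
W_by = nCᵥ(T₁ − T₂) = (3.3)(12.47)(496 − 278) = 8973 J.

W ≈ 8.97 kJ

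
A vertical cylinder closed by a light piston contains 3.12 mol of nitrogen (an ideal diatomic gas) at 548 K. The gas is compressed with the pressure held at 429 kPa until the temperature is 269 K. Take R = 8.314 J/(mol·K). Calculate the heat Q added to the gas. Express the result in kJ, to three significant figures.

Isobaric: W = nRΔT = (3.12)(8.314)(-279) = -7237 J.
ΔU = nCᵥΔT with Cᵥ = 5R/2: ΔU = (3.12)(20.79)(-279) = -18093 J.
Q = ΔU + W = -18093 − 7237 = -25330 J.

Q ≈ -25.3 kJ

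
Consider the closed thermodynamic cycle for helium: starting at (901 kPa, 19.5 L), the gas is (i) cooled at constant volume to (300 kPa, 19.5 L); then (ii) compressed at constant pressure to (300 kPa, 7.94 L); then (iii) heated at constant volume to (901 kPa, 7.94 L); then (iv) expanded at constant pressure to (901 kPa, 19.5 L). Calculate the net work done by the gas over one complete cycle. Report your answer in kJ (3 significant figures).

W_net ≈ 6.95 kJ

Constant-volume legs do no work.
W(ii) = (300)(7.94 − 19.5) = -3468 J; W(iv) = (901)(19.5 − 7.94) = 10416 J.
W_net = -3468 + 10416 = 6948 J (the clockwise enclosed area).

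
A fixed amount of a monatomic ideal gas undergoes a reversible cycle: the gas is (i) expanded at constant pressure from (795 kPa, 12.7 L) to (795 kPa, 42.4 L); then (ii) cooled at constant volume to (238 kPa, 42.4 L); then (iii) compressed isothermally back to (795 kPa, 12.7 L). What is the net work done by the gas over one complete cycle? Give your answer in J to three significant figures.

W_net ≈ 11400 J

Leg (i): W = PΔV = (795)(42.4 − 12.7) = 23612 J.
Leg (ii): W = 0.
Leg (iii): W = PᵢVᵢ ln(V_f/Vᵢ) = (10091) ln(12.7/42.4) = -12165 J.
W_net = 23612 − 12165 = 11446 J.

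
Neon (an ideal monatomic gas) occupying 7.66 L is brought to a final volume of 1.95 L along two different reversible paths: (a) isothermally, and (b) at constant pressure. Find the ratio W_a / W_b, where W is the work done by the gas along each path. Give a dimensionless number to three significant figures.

W_a / W_b ≈ 1.84

Path (a) isothermal: W = P₁V₁ ln(V₂/V₁) → W_a/(P₁V₁) = -1.368.
Path (b) isobaric: W = P₁(V₂ − V₁) → W_b/(P₁V₁) = -0.7454.
W_a / W_b = -1.368 / -0.7454 = 1.835.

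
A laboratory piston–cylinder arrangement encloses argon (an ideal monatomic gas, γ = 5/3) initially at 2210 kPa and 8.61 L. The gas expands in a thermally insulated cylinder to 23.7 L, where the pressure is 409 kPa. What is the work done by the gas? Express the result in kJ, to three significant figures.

Adiabatic: W = (P₁V₁ − P₂V₂)/(γ − 1) with γ = 5/3.
P₁V₁ = 19028 J, P₂V₂ = 9693 J.
W = (19028 − 9693) / 0.6667 = 14002 J.

W ≈ 14.0 kJ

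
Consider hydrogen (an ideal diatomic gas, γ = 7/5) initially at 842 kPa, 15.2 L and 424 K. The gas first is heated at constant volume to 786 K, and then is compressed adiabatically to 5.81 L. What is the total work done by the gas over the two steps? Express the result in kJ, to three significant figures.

W_total ≈ -27.8 kJ

Step 1 (isochoric): W = 0 (constant volume).
After step 1: P = 1561 kPa (V unchanged).
Step 2 (adiabatic): W = (P₁V₁ − P₂V₂)/(γ−1) = (23725 − 34856)/0.4 = -27827 J.
W_total = 0 − 27827 = -27827 J.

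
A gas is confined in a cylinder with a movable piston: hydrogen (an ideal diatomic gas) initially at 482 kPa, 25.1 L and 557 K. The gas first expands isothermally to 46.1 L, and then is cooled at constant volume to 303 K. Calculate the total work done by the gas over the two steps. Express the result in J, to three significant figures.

W_total ≈ 7360 J

Step 1 (isothermal): W = P₁V₁ ln(V₂/V₁) = (12098) ln(46.1/25.1) = 7355 J.
Step 2 (isochoric): W = 0 (constant volume).
W_total = 7355 + 0 = 7355 J.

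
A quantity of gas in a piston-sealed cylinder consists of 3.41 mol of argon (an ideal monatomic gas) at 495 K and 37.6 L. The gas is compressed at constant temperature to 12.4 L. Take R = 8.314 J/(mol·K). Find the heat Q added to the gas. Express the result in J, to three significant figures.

Q ≈ -15600 J

Isothermal ⇒ ΔU = 0, so Q = W = nRT ln(V₂/V₁).
Q = (3.41)(8.314)(495) ln(12.4/37.6) = 14034 × -1.109 = -15568 J.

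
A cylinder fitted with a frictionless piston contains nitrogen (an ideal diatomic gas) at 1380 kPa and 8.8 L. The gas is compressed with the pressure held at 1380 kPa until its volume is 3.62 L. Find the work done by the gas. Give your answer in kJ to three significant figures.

W ≈ -7.15 kJ

Isobaric: W = P ΔV.
W = (1380 kPa)(3.62 − 8.8 L) = (1380)(-5.18) = -7148 J.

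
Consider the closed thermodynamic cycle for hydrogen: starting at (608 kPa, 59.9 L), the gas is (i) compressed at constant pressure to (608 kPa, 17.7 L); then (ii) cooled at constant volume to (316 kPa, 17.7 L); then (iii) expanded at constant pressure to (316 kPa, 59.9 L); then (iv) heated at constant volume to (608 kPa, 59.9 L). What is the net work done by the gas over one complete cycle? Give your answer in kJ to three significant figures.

Constant-volume legs do no work.
W(i) = (608)(17.7 − 59.9) = -25658 J; W(iii) = (316)(59.9 − 17.7) = 13335 J.
W_net = -25658 + 13335 = -12322 J (the counter-clockwise enclosed area).

W_net ≈ -12.3 kJ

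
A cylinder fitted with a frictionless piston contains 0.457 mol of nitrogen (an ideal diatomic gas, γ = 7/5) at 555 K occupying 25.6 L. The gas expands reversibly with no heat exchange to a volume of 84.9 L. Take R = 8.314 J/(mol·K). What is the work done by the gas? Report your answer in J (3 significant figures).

W ≈ 2010 J

Adiabatic: TV^(γ−1) = const with γ = 7/5.
T₂ = T₁ (V₁/V₂)^(γ−1) = 555 × (25.6/84.9)^0.4 = 555 × 0.6191 = 343.6 K.
W_by = nCᵥ(T₁ − T₂) = (0.457)(20.79)(555 − 343.6) = 2008 J.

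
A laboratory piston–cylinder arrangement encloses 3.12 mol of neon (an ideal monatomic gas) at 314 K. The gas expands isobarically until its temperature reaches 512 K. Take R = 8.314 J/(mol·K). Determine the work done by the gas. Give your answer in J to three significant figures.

Isobaric: W = P ΔV = nR ΔT.
W = (3.12)(8.314)(512 − 314) = 5136 J.

W ≈ 5140 J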